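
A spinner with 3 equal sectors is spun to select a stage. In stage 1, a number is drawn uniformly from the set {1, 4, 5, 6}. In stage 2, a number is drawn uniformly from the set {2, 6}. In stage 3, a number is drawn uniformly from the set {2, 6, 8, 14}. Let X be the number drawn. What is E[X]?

31/6

E[X | stage 1] = (1+4+5+6)/4 = 4.
E[X | stage 2] = (2+6)/2 = 4.
E[X | stage 3] = (2+6+8+14)/4 = 15/2.
By the law of total expectation,
E[X] = (1/3)·(4) + (1/3)·(4) + (1/3)·(15/2) = 31/6.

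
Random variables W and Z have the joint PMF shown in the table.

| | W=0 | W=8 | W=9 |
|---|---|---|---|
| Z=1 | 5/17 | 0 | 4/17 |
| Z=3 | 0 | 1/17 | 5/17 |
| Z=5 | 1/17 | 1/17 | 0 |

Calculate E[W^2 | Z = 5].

32

P(Z = 5) = 2/17.
Σ W^2·P over the event = 0·(1/17) + 64·(1/17) = 64/17.
E[W^2 | Z = 5] = (64/17) / (2/17) = 32.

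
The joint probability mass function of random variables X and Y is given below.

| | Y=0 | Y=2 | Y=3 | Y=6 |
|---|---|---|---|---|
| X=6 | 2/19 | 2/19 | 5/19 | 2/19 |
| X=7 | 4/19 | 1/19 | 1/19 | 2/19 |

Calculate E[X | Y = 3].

P(Y = 3) = 6/19.
Σ X·P over the event = 6·(5/19) + 7·(1/19) = 37/19.
E[X | Y = 3] = (37/19) / (6/19) = 37/6.

37/6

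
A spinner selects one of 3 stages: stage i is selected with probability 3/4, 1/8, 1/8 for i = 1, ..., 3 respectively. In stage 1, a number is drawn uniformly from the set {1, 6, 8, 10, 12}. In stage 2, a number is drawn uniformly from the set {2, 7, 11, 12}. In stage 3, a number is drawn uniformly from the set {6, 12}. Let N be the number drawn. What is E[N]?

307/40

E[N | stage 1] = (1+6+8+10+12)/5 = 37/5.
E[N | stage 2] = (2+7+11+12)/4 = 8.
E[N | stage 3] = (6+12)/2 = 9.
E[N] = (3/4)·(37/5) + (1/8)·(8) + (1/8)·(9) = 307/40.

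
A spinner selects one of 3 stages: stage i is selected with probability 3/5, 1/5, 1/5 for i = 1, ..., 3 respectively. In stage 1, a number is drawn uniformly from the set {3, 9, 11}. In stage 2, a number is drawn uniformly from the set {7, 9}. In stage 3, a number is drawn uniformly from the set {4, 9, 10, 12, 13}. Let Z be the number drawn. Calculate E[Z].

E[Z | stage 1] = (3+9+11)/3 = 23/3.
E[Z | stage 2] = (7+9)/2 = 8.
E[Z | stage 3] = (4+9+10+12+13)/5 = 48/5.
By the law of total expectation,
E[Z] = (3/5)·(23/3) + (1/5)·(8) + (1/5)·(48/5) = 203/25.

203/25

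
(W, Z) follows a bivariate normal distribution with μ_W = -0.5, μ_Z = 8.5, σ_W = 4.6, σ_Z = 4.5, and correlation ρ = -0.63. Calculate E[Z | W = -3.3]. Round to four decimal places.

10.2257

The regression of Z on W has slope ρ·σ_Z/σ_W and passes through (μ_W, μ_Z).
E[Z | W=-3.3] = 8.5 + (-0.63)·(4.5/4.6)·(-3.3 − (-0.5)) = 8.5 + (-0.616304)·(-2.8) = 10.2257.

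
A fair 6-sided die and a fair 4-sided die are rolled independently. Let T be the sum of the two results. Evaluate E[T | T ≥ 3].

142/23

P(T ≥ 3) = 23/24.
Σ over the event: 3·1/12 + 4·1/8 + 5·1/6 + 6·1/6 + 7·1/6 + 8·1/8 + 9·1/12 + 10·1/24 = 71/12.
E[T | T ≥ 3] = (71/12) / (23/24) = 142/23.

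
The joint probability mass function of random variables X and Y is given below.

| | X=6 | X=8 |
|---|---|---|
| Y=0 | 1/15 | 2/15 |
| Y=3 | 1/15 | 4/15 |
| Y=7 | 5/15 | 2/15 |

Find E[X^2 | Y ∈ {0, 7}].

P(Y ∈ {0, 7}) = 2/3.
Σ X^2·P over the event = 36·(1/15) + 36·(5/15) + 64·(2/15) + 64·(2/15) = 472/15.
E[X^2 | Y ∈ {0, 7}] = (472/15) / (2/3) = 236/5.

236/5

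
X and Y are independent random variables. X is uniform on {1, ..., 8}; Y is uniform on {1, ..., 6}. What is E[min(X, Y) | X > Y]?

P(X > Y) = 9/16.
Summing min(X,Y)·P(x,y) over outcomes with X > Y gives 77/48.
E[min(X, Y) | X > Y] = (77/48) / (9/16) = 77/27.

77/27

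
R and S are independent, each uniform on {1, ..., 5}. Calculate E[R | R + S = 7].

7/2

Outcomes with R + S = 7: (2,5), (3,4), (4,3), (5,2), each with probability 1/25.
E[R | R + S = 7] = (2 + 3 + 4 + 5) / 4 = 7/2.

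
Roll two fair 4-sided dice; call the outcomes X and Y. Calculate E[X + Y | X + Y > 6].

Outcomes with X + Y > 6: (3,4), (4,3), (4,4), each with probability 1/16.
E[X + Y | X + Y > 6] = (7 + 7 + 8) / 3 = 22/3.

22/3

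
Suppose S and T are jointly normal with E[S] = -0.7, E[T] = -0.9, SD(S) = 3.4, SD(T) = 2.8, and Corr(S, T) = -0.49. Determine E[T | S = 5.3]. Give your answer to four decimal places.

-3.3212

The regression of T on S has slope ρ·σ_T/σ_S and passes through (μ_S, μ_T).
E[T | S=5.3] = -0.9 + (-0.49)·(2.8/3.4)·(5.3 − (-0.7)) = -0.9 + (-0.40353)·(6) = -3.3212.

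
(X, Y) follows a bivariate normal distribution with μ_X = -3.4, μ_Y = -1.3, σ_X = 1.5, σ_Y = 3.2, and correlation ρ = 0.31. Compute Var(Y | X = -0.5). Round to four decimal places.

For a bivariate normal, Var(Y | X=x) = σ_Y²(1 − ρ²).
Var(Y | X=-0.5) = (3.2)²·(1 − (0.31)²) = 10.24·0.9039 = 9.2559.

9.2559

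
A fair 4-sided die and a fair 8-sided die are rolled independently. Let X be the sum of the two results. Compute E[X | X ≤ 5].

P(X ≤ 5) = 5/16.
Σ over the event: 2·1/32 + 3·1/16 + 4·3/32 + 5·1/8 = 5/4.
E[X | X ≤ 5] = (5/4) / (5/16) = 4.

4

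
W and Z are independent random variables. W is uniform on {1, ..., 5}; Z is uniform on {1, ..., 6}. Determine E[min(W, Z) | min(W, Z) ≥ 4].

13/3

P(min(W, Z) ≥ 4) = 1/5.
Summing min(W,Z)·P(x,y) over outcomes with min(W, Z) ≥ 4 gives 13/15.
E[min(W, Z) | min(W, Z) ≥ 4] = (13/15) / (1/5) = 13/3.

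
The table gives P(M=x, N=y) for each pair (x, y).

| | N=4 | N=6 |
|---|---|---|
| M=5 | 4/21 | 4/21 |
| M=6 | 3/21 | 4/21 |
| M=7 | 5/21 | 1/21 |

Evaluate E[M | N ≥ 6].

17/3

P(N ≥ 6) = 3/7.
Summing M·P(M=x,N=y) over the conditioning event gives 17/7.
E[M | N ≥ 6] = (17/7) / (3/7) = 17/3.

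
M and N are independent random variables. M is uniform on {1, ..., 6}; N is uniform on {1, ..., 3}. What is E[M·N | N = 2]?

7

Outcomes with N = 2: (1,2), (2,2), (3,2), (4,2), (5,2), (6,2), each with probability 1/18.
E[M·N | N = 2] = (2 + 4 + 6 + 8 + 10 + 12) / 6 = 7.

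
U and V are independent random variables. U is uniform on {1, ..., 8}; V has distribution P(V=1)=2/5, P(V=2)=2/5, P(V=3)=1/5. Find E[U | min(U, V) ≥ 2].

5

P(min(U, V) ≥ 2) = 21/40.
Summing U·P(x,y) over outcomes with min(U, V) ≥ 2 gives 21/8.
E[U | min(U, V) ≥ 2] = (21/8) / (21/40) = 5.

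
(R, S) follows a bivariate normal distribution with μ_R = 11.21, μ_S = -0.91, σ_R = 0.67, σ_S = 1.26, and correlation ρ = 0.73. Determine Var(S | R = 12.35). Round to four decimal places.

Var(S | R=x) = (1 − ρ²)·σ_S².
Var(S | R=12.35) = (1.26)²·(1 − (0.73)²) = 1.5876·0.4671 = 0.7416.

0.7416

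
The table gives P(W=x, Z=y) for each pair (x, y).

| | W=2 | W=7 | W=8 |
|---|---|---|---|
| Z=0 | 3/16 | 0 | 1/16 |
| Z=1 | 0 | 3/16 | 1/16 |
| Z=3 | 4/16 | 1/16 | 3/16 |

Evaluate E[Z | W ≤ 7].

P(W ≤ 7) = 11/16.
Σ Z·P over the event = 0·(3/16) + 3·(4/16) + 1·(3/16) + 3·(1/16) = 9/8.
E[Z | W ≤ 7] = (9/8) / (11/16) = 18/11.

18/11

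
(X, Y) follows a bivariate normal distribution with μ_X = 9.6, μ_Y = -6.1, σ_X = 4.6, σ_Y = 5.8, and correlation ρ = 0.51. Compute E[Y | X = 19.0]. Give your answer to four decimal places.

-0.0554

The regression of Y on X has slope ρ·σ_Y/σ_X and passes through (μ_X, μ_Y).
E[Y | X=19.0] = -6.1 + (0.51)·(5.8/4.6)·(19.0 − (9.6)) = -6.1 + (0.64304)·(9.4) = -0.0554.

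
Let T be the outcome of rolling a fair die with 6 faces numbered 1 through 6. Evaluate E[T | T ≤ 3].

2

Given T ≤ 3, T is equally likely to be any of {1, 2, 3}.
E[T | T ≤ 3] = (1 + 2 + 3) / 3 = 2.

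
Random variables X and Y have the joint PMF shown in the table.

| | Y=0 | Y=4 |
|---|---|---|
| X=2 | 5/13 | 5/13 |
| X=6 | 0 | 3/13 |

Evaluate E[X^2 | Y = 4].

16

P(Y = 4) = 8/13.
Σ X^2·P over the event = 4·(5/13) + 36·(3/13) = 128/13.
E[X^2 | Y = 4] = (128/13) / (8/13) = 16.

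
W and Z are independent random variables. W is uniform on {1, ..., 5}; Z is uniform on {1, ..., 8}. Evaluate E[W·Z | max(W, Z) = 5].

Outcomes with max(W, Z) = 5: (1,5), (2,5), (3,5), (4,5), (5,1), (5,2), (5,3), (5,4), (5,5), each with probability 1/40.
E[W·Z | max(W, Z) = 5] = (5 + 10 + 15 + 20 + 5 + 10 + 15 + 20 + 25) / 9 = 125/9.

125/9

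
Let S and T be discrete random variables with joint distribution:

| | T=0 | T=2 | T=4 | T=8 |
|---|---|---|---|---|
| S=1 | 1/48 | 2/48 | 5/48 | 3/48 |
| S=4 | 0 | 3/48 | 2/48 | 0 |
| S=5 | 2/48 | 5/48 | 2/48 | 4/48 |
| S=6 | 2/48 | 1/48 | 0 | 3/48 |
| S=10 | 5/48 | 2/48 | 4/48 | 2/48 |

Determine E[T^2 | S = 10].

P(S = 10) = 13/48.
Σ T^2·P over the event = 0·(5/48) + 4·(2/48) + 16·(4/48) + 64·(2/48) = 25/6.
E[T^2 | S = 10] = (25/6) / (13/48) = 200/13.

200/13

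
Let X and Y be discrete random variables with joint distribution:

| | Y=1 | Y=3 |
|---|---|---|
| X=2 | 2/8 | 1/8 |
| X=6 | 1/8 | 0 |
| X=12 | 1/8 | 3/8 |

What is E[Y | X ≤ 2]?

P(X ≤ 2) = 3/8.
Σ Y·P over the event = 1·(2/8) + 3·(1/8) = 5/8.
E[Y | X ≤ 2] = (5/8) / (3/8) = 5/3.

5/3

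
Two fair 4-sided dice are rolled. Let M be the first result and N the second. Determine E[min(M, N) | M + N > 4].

23/10

Outcomes with M + N > 4: (1,4), (2,3), (2,4), (3,2), (3,3), (3,4), (4,1), (4,2), (4,3), (4,4), each with probability 1/16.
E[min(M, N) | M + N > 4] = (1 + 2 + 2 + 2 + 3 + 3 + 1 + 2 + 3 + 4) / 10 = 23/10.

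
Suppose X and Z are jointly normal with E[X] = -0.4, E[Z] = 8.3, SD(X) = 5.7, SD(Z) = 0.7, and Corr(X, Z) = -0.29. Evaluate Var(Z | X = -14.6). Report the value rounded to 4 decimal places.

The conditional variance in a bivariate normal is σ_Z²(1 − ρ²), independent of x.
Var(Z | X=-14.6) = (0.7)²·(1 − (-0.29)²) = 0.49·0.9159 = 0.4488.

0.4488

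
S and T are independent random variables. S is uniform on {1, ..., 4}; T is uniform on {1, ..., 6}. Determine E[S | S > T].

10/3

P(S > T) = 1/4.
Summing S·P(x,y) over outcomes with S > T gives 5/6.
E[S | S > T] = (5/6) / (1/4) = 10/3.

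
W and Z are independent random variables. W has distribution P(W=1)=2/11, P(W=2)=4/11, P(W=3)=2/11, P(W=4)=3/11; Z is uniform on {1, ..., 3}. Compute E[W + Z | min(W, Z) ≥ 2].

P(min(W, Z) ≥ 2) = 6/11.
Summing (W+Z)·P(x,y) over outcomes with min(W, Z) ≥ 2 gives 97/33.
E[W + Z | min(W, Z) ≥ 2] = (97/33) / (6/11) = 97/18.

97/18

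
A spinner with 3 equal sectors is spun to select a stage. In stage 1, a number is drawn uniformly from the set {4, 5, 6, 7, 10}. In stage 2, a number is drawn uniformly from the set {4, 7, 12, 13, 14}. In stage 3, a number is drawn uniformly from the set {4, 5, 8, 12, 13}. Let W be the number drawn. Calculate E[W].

124/15

E[W | stage 1] = (4+5+6+7+10)/5 = 32/5.
E[W | stage 2] = (4+7+12+13+14)/5 = 10.
E[W | stage 3] = (4+5+8+12+13)/5 = 42/5.
E[W] = (1/3)·(32/5) + (1/3)·(10) + (1/3)·(42/5) = 124/15.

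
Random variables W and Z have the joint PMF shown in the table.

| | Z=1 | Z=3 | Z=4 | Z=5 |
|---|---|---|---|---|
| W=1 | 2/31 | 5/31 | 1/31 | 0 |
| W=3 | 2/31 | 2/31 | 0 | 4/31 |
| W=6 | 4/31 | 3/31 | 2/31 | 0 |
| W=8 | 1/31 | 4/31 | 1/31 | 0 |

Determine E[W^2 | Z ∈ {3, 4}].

262/9

P(Z ∈ {3, 4}) = 18/31.
Summing W^2·P(W=x,Z=y) over the conditioning event gives 524/31.
E[W^2 | Z ∈ {3, 4}] = (524/31) / (18/31) = 262/9.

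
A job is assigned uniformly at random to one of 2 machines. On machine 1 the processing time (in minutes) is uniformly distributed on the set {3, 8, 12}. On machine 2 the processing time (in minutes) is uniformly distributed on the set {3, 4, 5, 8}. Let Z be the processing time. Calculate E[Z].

19/3

E[Z | machine 1] = (3+8+12)/3 = 23/3.
E[Z | machine 2] = (3+4+5+8)/4 = 5.
E[Z] = (1/2)·(23/3) + (1/2)·(5) = 19/3.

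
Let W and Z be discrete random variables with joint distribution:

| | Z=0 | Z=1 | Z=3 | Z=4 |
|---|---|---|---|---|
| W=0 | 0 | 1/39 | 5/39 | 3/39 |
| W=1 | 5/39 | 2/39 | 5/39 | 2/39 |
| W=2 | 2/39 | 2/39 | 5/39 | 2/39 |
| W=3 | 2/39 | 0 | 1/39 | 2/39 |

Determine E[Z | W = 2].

25/11

P(W = 2) = 11/39.
Σ Z·P over the event = 0·(2/39) + 1·(2/39) + 3·(5/39) + 4·(2/39) = 25/39.
E[Z | W = 2] = (25/39) / (11/39) = 25/11.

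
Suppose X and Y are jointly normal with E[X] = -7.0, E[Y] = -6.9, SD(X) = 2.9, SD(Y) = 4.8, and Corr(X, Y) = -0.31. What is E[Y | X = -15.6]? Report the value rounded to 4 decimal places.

-2.4873

The regression of Y on X has slope ρ·σ_Y/σ_X and passes through (μ_X, μ_Y).
E[Y | X=-15.6] = -6.9 + (-0.31)·(4.8/2.9)·(-15.6 − (-7.0)) = -6.9 + (-0.5131)·(-8.6) = -2.4873.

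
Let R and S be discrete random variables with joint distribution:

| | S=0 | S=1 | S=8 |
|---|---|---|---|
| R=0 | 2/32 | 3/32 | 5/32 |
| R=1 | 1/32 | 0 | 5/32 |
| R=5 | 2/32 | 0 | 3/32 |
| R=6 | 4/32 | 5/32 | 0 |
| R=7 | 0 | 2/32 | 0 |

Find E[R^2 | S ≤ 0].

P(S ≤ 0) = 9/32.
Σ R^2·P over the event = 0·(2/32) + 1·(1/32) + 25·(2/32) + 36·(4/32) = 195/32.
E[R^2 | S ≤ 0] = (195/32) / (9/32) = 65/3.

65/3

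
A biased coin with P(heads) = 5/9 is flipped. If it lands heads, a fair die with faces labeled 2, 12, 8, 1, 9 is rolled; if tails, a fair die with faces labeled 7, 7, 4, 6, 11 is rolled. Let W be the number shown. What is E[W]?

20/3

E[W | heads] = (2+12+8+1+9)/5 = 32/5.
E[W | tails] = (7+7+4+6+11)/5 = 7.
E[W] = (5/9)·(32/5) + (4/9)·(7) = 20/3.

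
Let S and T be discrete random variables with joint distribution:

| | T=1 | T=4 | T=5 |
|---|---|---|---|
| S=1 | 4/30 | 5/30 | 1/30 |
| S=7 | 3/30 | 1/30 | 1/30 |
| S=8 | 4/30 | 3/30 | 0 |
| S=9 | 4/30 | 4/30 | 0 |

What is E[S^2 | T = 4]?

P(T = 4) = 13/30.
Σ S^2·P over the event = 1·(5/30) + 49·(1/30) + 64·(3/30) + 81·(4/30) = 19.
E[S^2 | T = 4] = (19) / (13/30) = 570/13.

570/13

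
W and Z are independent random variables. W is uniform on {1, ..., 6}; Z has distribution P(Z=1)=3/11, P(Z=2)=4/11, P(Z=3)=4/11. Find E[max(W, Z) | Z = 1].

7/2

P(Z = 1) = 3/11.
Summing max(W,Z)·P(x,y) over outcomes with Z = 1 gives 21/22.
E[max(W, Z) | Z = 1] = (21/22) / (3/11) = 7/2.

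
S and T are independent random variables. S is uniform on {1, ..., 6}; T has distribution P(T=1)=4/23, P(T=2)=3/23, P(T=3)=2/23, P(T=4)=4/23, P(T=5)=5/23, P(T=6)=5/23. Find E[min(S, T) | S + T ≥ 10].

P(S + T ≥ 10) = 29/138.
Summing min(S,T)·P(x,y) over outcomes with S + T ≥ 10 gives 47/46.
E[min(S, T) | S + T ≥ 10] = (47/46) / (29/138) = 141/29.

141/29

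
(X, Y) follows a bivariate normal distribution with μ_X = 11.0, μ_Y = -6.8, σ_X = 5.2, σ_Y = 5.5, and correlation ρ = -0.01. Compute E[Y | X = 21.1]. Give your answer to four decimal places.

-6.9068

E[Y | X=x] = μ_Y + ρ(σ_Y/σ_X)(x − μ_X) for jointly normal variables.
E[Y | X=21.1] = -6.8 + (-0.01)·(5.5/5.2)·(21.1 − (11.0)) = -6.8 + (-0.010577)·(10.1) = -6.9068.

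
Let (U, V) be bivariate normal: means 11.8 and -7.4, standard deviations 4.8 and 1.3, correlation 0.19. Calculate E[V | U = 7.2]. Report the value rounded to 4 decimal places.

-7.6367

The regression of V on U has slope ρ·σ_V/σ_U and passes through (μ_U, μ_V).
E[V | U=7.2] = -7.4 + (0.19)·(1.3/4.8)·(7.2 − (11.8)) = -7.4 + (0.051458)·(-4.6) = -7.6367.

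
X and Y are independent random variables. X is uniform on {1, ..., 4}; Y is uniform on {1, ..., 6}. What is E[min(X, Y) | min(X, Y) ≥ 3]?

27/8

Outcomes with min(X, Y) ≥ 3: (3,3), (3,4), (3,5), (3,6), (4,3), (4,4), (4,5), (4,6), each with probability 1/24.
E[min(X, Y) | min(X, Y) ≥ 3] = (3 + 3 + 3 + 3 + 3 + 4 + 4 + 4) / 8 = 27/8.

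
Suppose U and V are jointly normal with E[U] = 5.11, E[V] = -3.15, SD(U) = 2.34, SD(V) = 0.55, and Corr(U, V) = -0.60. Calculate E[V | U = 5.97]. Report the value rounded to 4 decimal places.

The regression of V on U has slope ρ·σ_V/σ_U and passes through (μ_U, μ_V).
E[V | U=5.97] = -3.15 + (-0.60)·(0.55/2.34)·(5.97 − (5.11)) = -3.15 + (-0.14103)·(0.86) = -3.2713.

-3.2713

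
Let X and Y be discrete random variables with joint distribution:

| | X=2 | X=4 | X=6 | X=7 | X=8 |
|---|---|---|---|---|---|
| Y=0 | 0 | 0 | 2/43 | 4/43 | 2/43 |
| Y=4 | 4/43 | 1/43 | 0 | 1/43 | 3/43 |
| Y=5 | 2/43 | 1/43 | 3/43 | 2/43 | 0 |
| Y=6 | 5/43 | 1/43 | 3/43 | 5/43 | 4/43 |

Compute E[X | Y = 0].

7

P(Y = 0) = 8/43.
Σ X·P over the event = 6·(2/43) + 7·(4/43) + 8·(2/43) = 56/43.
E[X | Y = 0] = (56/43) / (8/43) = 7.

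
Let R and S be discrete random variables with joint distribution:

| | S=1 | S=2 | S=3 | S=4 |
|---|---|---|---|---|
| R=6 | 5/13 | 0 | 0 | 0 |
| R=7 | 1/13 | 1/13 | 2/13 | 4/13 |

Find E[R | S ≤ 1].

P(S ≤ 1) = 6/13.
Σ R·P over the event = 6·(5/13) + 7·(1/13) = 37/13.
E[R | S ≤ 1] = (37/13) / (6/13) = 37/6.

37/6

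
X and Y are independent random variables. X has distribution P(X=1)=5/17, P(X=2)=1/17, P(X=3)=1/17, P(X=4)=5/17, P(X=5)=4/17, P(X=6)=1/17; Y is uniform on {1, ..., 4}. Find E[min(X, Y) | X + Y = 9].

P(X + Y = 9) = 5/68.
Summing min(X,Y)·P(x,y) over outcomes with X + Y = 9 gives 19/68.
E[min(X, Y) | X + Y = 9] = (19/68) / (5/68) = 19/5.

19/5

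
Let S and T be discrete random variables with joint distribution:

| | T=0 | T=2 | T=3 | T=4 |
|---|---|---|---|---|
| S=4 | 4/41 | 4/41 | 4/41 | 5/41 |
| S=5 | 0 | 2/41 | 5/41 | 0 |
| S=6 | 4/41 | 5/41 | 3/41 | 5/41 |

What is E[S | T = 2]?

P(T = 2) = 11/41.
Σ S·P over the event = 4·(4/41) + 5·(2/41) + 6·(5/41) = 56/41.
E[S | T = 2] = (56/41) / (11/41) = 56/11.

56/11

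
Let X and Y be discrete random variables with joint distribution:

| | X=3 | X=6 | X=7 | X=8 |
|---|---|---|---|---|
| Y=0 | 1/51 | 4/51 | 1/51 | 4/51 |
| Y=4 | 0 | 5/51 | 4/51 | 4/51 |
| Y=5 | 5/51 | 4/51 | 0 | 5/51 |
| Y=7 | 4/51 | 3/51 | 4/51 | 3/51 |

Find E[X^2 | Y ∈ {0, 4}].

1090/23

P(Y ∈ {0, 4}) = 23/51.
Σ X^2·P over the event = 9·(1/51) + 36·(4/51) + 36·(5/51) + 49·(1/51) + 49·(4/51) + 64·(4/51) + 64·(4/51) = 1090/51.
E[X^2 | Y ∈ {0, 4}] = (1090/51) / (23/51) = 1090/23.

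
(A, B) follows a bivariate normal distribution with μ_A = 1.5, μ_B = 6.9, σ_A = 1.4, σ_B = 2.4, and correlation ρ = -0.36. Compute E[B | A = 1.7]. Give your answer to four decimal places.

6.7766

E[B | A=x] = μ_B + ρ(σ_B/σ_A)(x − μ_A) for jointly normal variables.
E[B | A=1.7] = 6.9 + (-0.36)·(2.4/1.4)·(1.7 − (1.5)) = 6.9 + (-0.61714)·(0.2) = 6.7766.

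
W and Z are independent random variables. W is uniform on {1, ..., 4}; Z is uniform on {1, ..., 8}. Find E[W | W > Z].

10/3

Outcomes with W > Z: (2,1), (3,1), (3,2), (4,1), (4,2), (4,3), each with probability 1/32.
E[W | W > Z] = (2 + 3 + 3 + 4 + 4 + 4) / 6 = 10/3.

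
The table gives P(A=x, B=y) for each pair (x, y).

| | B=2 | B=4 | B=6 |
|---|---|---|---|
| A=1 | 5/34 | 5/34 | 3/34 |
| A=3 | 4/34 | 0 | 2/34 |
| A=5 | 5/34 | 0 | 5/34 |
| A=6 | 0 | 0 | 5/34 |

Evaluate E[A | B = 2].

P(B = 2) = 7/17.
Σ A·P over the event = 1·(5/34) + 3·(4/34) + 5·(5/34) = 21/17.
E[A | B = 2] = (21/17) / (7/17) = 3.

3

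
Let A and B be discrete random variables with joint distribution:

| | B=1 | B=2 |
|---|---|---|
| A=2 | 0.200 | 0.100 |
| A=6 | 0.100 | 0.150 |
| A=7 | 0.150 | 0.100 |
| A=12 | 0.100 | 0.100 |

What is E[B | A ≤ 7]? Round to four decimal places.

1.4375

P(A ≤ 7) = 0.800.
Σ B·P over the event = 1·(0.200) + 2·(0.100) + 1·(0.100) + 2·(0.150) + 1·(0.150) + 2·(0.100) = 1.150.
E[B | A ≤ 7] = (1.150) / (0.800) = 1.4375.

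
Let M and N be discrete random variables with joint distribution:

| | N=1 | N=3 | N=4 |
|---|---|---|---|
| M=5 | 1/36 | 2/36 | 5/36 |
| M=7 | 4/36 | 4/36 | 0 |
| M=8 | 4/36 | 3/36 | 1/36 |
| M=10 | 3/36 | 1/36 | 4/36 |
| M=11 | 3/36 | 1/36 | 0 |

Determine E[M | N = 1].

P(N = 1) = 5/12.
Σ M·P over the event = 5·(1/36) + 7·(4/36) + 8·(4/36) + 10·(3/36) + 11·(3/36) = 32/9.
E[M | N = 1] = (32/9) / (5/12) = 128/15.

128/15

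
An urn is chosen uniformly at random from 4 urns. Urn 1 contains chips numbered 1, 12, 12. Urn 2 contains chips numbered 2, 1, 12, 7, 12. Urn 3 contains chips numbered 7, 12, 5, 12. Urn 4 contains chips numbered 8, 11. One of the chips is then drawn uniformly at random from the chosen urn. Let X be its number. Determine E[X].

E[X | urn 1] = (1+12+12)/3 = 25/3.
E[X | urn 2] = (2+1+12+7+12)/5 = 34/5.
E[X | urn 3] = (7+12+5+12)/4 = 9.
E[X | urn 4] = (8+11)/2 = 19/2.
E[X] = (1/4)·(25/3) + (1/4)·(34/5) + (1/4)·(9) + (1/4)·(19/2) = 1009/120.

1009/120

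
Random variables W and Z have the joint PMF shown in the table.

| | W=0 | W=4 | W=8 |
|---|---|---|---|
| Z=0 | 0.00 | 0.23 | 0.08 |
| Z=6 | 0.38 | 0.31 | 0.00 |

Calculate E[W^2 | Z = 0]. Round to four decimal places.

P(Z = 0) = 0.31.
Σ W^2·P over the event = 16·(0.23) + 64·(0.08) = 8.80.
E[W^2 | Z = 0] = (8.80) / (0.31) = 28.3871.

28.3871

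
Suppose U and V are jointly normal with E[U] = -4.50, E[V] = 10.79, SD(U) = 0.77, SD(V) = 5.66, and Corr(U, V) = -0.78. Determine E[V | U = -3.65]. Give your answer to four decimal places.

E[V | U=x] = μ_V + ρ(σ_V/σ_U)(x − μ_U) for jointly normal variables.
E[V | U=-3.65] = 10.79 + (-0.78)·(5.66/0.77)·(-3.65 − (-4.50)) = 10.79 + (-5.7335)·(0.85) = 5.9165.

5.9165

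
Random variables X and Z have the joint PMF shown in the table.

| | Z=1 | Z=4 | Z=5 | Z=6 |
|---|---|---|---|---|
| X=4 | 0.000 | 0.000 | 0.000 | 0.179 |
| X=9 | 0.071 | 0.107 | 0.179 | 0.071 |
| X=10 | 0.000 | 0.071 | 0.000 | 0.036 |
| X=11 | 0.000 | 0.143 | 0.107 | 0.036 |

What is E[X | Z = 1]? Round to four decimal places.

9.0000

P(Z = 1) = 0.071.
Σ X·P over the event = 9·(0.071) = 0.639.
E[X | Z = 1] = (0.639) / (0.071) = 9.0000.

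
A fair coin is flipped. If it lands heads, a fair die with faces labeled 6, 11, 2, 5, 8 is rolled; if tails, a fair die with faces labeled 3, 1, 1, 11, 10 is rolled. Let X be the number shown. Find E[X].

E[X | heads] = (6+11+2+5+8)/5 = 32/5.
E[X | tails] = (3+1+1+11+10)/5 = 26/5.
E[X] = (1/2)·(32/5) + (1/2)·(26/5) = 29/5.

29/5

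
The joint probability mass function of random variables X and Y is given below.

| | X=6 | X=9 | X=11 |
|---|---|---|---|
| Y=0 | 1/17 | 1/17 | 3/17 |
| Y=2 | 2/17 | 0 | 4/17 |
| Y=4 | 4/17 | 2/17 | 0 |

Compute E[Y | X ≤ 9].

P(X ≤ 9) = 10/17.
Summing Y·P(X=x,Y=y) over the conditioning event gives 28/17.
E[Y | X ≤ 9] = (28/17) / (10/17) = 14/5.

14/5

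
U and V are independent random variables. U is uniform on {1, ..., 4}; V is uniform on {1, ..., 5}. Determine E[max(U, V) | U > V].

10/3

Outcomes with U > V: (2,1), (3,1), (3,2), (4,1), (4,2), (4,3), each with probability 1/20.
E[max(U, V) | U > V] = (2 + 3 + 3 + 4 + 4 + 4) / 6 = 10/3.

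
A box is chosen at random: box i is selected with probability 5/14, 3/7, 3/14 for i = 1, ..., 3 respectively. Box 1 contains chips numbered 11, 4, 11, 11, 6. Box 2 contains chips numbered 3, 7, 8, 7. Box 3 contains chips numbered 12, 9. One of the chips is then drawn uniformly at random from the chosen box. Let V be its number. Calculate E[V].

E[V | box 1] = (11+4+11+11+6)/5 = 43/5.
E[V | box 2] = (3+7+8+7)/4 = 25/4.
E[V | box 3] = (12+9)/2 = 21/2.
By the law of total expectation,
E[V] = (5/14)·(43/5) + (3/7)·(25/4) + (3/14)·(21/2) = 8.

8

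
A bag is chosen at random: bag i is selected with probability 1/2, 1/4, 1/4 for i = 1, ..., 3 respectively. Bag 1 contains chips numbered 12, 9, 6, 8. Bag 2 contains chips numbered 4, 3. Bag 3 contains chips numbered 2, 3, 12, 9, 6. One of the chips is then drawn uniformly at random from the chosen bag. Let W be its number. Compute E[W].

137/20

E[W | bag 1] = (12+9+6+8)/4 = 35/4.
E[W | bag 2] = (4+3)/2 = 7/2.
E[W | bag 3] = (2+3+12+9+6)/5 = 32/5.
E[W] = (1/2)·(35/4) + (1/4)·(7/2) + (1/4)·(32/5) = 137/20.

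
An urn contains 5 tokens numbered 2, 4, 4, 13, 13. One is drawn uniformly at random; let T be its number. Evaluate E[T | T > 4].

P(T > 4) = 2/5.
Σ over the event: 13·2/5 = 26/5.
E[T | T > 4] = (26/5) / (2/5) = 13.

13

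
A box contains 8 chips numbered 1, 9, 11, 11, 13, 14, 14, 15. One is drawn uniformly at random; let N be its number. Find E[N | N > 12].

14

P(N > 12) = 1/2.
Σ over the event: 13·1/8 + 14·1/4 + 15·1/8 = 7.
E[N | N > 12] = (7) / (1/2) = 14.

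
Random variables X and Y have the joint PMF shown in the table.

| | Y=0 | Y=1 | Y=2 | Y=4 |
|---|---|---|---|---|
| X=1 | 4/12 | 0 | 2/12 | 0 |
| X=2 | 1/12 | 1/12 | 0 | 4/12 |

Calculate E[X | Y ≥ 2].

P(Y ≥ 2) = 1/2.
Σ X·P over the event = 1·(2/12) + 2·(4/12) = 5/6.
E[X | Y ≥ 2] = (5/6) / (1/2) = 5/3.

5/3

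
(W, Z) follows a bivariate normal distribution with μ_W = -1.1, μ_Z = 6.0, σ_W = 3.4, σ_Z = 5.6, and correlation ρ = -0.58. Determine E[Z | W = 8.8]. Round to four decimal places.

For a bivariate normal, E[Z | W=x] = μ_Z + ρ·(σ_Z/σ_W)·(x − μ_W).
E[Z | W=8.8] = 6.0 + (-0.58)·(5.6/3.4)·(8.8 − (-1.1)) = 6.0 + (-0.95529)·(9.9) = -3.4574.

-3.4574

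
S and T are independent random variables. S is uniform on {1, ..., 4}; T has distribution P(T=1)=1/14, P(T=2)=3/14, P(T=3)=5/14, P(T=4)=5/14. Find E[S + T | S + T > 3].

98/17

P(S + T > 3) = 51/56.
Summing (S+T)·P(x,y) over outcomes with S + T > 3 gives 21/4.
E[S + T | S + T > 3] = (21/4) / (51/56) = 98/17.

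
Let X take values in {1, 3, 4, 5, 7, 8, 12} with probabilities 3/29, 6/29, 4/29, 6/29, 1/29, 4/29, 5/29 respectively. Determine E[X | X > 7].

P(X > 7) = 9/29.
Σ over the event: 8·4/29 + 12·5/29 = 92/29.
E[X | X > 7] = (92/29) / (9/29) = 92/9.

92/9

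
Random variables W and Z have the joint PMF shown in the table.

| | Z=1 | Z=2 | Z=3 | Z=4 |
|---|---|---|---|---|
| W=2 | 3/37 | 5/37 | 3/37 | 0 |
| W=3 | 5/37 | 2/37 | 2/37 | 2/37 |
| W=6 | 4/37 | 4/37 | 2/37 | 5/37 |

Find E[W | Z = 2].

P(Z = 2) = 11/37.
Σ W·P over the event = 2·(5/37) + 3·(2/37) + 6·(4/37) = 40/37.
E[W | Z = 2] = (40/37) / (11/37) = 40/11.

40/11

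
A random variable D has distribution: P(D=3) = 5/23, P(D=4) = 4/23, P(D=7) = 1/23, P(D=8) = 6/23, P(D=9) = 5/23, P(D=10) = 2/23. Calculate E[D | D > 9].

P(D > 9) = 2/23.
Σ over the event: 10·2/23 = 20/23.
E[D | D > 9] = (20/23) / (2/23) = 10.

10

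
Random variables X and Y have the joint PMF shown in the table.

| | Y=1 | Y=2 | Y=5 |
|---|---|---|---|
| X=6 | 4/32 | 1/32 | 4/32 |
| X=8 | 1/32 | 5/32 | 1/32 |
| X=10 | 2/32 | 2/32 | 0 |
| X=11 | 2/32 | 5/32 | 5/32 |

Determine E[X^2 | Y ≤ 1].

P(Y ≤ 1) = 9/32.
Σ X^2·P over the event = 36·(4/32) + 64·(1/32) + 100·(2/32) + 121·(2/32) = 325/16.
E[X^2 | Y ≤ 1] = (325/16) / (9/32) = 650/9.

650/9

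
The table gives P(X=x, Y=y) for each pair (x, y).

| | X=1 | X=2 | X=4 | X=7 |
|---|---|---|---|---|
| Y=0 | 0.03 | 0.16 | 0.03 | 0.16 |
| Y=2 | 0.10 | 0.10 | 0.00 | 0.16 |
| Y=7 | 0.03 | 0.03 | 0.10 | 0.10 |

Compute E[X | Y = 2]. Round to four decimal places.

P(Y = 2) = 0.36.
Summing X·P(X=x,Y=y) over the conditioning event gives 1.42.
E[X | Y = 2] = (1.42) / (0.36) = 3.9444.

3.9444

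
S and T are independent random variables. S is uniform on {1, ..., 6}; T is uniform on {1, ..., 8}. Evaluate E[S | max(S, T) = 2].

5/3

P(max(S, T) = 2) = 1/16.
Summing S·P(x,y) over outcomes with max(S, T) = 2 gives 5/48.
E[S | max(S, T) = 2] = (5/48) / (1/16) = 5/3.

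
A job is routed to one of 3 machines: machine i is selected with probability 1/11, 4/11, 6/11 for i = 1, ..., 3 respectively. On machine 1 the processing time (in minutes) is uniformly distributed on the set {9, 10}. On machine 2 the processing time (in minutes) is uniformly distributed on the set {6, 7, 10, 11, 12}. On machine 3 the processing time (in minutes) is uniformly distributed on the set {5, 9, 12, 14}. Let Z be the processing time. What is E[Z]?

E[Z | machine 1] = (9+10)/2 = 19/2.
E[Z | machine 2] = (6+7+10+11+12)/5 = 46/5.
E[Z | machine 3] = (5+9+12+14)/4 = 10.
E[Z] = (1/11)·(19/2) + (4/11)·(46/5) + (6/11)·(10) = 1063/110.

1063/110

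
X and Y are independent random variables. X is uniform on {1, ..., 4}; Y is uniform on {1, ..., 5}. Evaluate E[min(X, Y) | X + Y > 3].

P(X + Y > 3) = 17/20.
Summing min(X,Y)·P(x,y) over outcomes with X + Y > 3 gives 37/20.
E[min(X, Y) | X + Y > 3] = (37/20) / (17/20) = 37/17.

37/17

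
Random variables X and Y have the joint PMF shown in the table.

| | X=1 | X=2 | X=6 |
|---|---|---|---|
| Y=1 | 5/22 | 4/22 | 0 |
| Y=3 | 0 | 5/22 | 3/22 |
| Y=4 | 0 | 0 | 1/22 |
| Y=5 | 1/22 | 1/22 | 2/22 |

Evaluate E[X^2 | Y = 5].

P(Y = 5) = 2/11.
Summing X^2·P(X=x,Y=y) over the conditioning event gives 7/2.
E[X^2 | Y = 5] = (7/2) / (2/11) = 77/4.

77/4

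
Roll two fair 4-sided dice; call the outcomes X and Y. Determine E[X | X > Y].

10/3

Outcomes with X > Y: (2,1), (3,1), (3,2), (4,1), (4,2), (4,3), each with probability 1/16.
E[X | X > Y] = (2 + 3 + 3 + 4 + 4 + 4) / 6 = 10/3.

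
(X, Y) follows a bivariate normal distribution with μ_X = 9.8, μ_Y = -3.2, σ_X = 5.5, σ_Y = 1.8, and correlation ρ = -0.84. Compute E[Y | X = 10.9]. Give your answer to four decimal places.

-3.5024

The regression of Y on X has slope ρ·σ_Y/σ_X and passes through (μ_X, μ_Y).
E[Y | X=10.9] = -3.2 + (-0.84)·(1.8/5.5)·(10.9 − (9.8)) = -3.2 + (-0.27491)·(1.1) = -3.5024.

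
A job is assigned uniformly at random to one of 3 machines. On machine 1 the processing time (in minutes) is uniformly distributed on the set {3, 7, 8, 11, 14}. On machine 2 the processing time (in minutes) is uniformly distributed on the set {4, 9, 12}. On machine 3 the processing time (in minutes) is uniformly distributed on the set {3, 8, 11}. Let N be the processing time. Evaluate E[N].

364/45

E[N | machine 1] = (3+7+8+11+14)/5 = 43/5.
E[N | machine 2] = (4+9+12)/3 = 25/3.
E[N | machine 3] = (3+8+11)/3 = 22/3.
E[N] = (1/3)·(43/5) + (1/3)·(25/3) + (1/3)·(22/3) = 364/45.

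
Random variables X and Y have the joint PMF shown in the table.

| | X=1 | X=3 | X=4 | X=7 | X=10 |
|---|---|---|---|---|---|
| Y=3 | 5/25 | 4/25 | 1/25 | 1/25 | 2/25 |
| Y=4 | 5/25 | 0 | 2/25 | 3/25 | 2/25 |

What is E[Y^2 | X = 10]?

P(X = 10) = 4/25.
Σ Y^2·P over the event = 9·(2/25) + 16·(2/25) = 2.
E[Y^2 | X = 10] = (2) / (4/25) = 25/2.

25/2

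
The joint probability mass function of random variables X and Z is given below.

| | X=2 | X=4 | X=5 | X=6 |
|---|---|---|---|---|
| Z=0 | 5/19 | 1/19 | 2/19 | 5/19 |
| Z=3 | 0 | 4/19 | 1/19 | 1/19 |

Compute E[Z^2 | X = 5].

3

P(X = 5) = 3/19.
Σ Z^2·P over the event = 0·(2/19) + 9·(1/19) = 9/19.
E[Z^2 | X = 5] = (9/19) / (3/19) = 3.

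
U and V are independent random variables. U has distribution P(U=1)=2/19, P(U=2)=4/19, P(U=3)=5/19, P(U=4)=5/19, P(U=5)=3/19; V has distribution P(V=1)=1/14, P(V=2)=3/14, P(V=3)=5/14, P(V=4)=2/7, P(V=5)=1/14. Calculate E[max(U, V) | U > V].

443/108

P(U > V) = 54/133.
Summing max(U,V)·P(x,y) over outcomes with U > V gives 443/266.
E[max(U, V) | U > V] = (443/266) / (54/133) = 443/108.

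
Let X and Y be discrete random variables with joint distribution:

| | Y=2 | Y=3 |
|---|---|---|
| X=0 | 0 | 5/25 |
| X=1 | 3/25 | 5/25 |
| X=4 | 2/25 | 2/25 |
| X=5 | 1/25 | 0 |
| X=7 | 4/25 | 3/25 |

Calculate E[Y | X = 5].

P(X = 5) = 1/25.
Σ Y·P over the event = 2·(1/25) = 2/25.
E[Y | X = 5] = (2/25) / (1/25) = 2.

2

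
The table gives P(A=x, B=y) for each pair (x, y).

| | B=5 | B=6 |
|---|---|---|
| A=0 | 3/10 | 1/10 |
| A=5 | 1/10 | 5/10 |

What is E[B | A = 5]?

P(A = 5) = 3/5.
Σ B·P over the event = 5·(1/10) + 6·(5/10) = 7/2.
E[B | A = 5] = (7/2) / (3/5) = 35/6.

35/6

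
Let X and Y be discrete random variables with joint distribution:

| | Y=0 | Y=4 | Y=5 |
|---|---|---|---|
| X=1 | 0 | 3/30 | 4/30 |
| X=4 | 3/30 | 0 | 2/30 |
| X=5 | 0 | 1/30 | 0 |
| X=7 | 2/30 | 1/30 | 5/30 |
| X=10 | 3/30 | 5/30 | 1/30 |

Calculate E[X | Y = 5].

P(Y = 5) = 2/5.
Σ X·P over the event = 1·(4/30) + 4·(2/30) + 7·(5/30) + 10·(1/30) = 19/10.
E[X | Y = 5] = (19/10) / (2/5) = 19/4.

19/4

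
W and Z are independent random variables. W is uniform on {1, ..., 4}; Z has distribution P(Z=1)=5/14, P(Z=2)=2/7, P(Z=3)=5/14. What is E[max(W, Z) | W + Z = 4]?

19/7

P(W + Z = 4) = 1/4.
Summing max(W,Z)·P(x,y) over outcomes with W + Z = 4 gives 19/28.
E[max(W, Z) | W + Z = 4] = (19/28) / (1/4) = 19/7.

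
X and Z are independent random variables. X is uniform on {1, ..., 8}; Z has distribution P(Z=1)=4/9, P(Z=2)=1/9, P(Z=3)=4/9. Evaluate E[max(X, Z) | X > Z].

P(X > Z) = 3/4.
Summing max(X,Z)·P(x,y) over outcomes with X > Z gives 293/72.
E[max(X, Z) | X > Z] = (293/72) / (3/4) = 293/54.

293/54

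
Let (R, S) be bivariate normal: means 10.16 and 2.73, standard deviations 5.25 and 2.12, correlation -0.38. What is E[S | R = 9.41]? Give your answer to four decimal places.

For a bivariate normal, E[S | R=x] = μ_S + ρ·(σ_S/σ_R)·(x − μ_R).
E[S | R=9.41] = 2.73 + (-0.38)·(2.12/5.25)·(9.41 − (10.16)) = 2.73 + (-0.15345)·(-0.75) = 2.8451.

2.8451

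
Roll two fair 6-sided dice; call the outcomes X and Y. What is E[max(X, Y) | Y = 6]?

Outcomes with Y = 6: (1,6), (2,6), (3,6), (4,6), (5,6), (6,6), each with probability 1/36.
E[max(X, Y) | Y = 6] = (6 + 6 + 6 + 6 + 6 + 6) / 6 = 6.

6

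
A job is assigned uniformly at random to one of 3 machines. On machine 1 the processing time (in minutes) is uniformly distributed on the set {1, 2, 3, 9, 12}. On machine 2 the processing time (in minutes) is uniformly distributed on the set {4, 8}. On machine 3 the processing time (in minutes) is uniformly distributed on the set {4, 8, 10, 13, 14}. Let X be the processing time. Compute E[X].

E[X | machine 1] = (1+2+3+9+12)/5 = 27/5.
E[X | machine 2] = (4+8)/2 = 6.
E[X | machine 3] = (4+8+10+13+14)/5 = 49/5.
E[X] = (1/3)·(27/5) + (1/3)·(6) + (1/3)·(49/5) = 106/15.

106/15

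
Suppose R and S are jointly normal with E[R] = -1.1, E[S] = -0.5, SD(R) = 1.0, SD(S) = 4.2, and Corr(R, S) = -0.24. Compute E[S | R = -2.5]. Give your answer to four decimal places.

The regression of S on R has slope ρ·σ_S/σ_R and passes through (μ_R, μ_S).
E[S | R=-2.5] = -0.5 + (-0.24)·(4.2/1.0)·(-2.5 − (-1.1)) = -0.5 + (-1.008)·(-1.4) = 0.9112.

0.9112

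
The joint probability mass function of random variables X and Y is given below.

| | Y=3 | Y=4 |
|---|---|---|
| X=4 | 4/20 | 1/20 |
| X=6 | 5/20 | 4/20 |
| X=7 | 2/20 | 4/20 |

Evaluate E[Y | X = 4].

P(X = 4) = 1/4.
Σ Y·P over the event = 3·(4/20) + 4·(1/20) = 4/5.
E[Y | X = 4] = (4/5) / (1/4) = 16/5.

16/5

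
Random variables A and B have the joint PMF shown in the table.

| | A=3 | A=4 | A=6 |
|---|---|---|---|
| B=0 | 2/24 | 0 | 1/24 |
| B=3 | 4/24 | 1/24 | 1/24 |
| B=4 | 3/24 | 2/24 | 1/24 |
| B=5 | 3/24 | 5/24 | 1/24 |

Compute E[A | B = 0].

P(B = 0) = 1/8.
Σ A·P over the event = 3·(2/24) + 6·(1/24) = 1/2.
E[A | B = 0] = (1/2) / (1/8) = 4.

4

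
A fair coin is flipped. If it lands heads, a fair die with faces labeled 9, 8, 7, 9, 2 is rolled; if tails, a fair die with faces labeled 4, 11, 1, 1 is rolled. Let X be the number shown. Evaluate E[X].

45/8

E[X | heads] = (9+8+7+9+2)/5 = 7.
E[X | tails] = (4+11+1+1)/4 = 17/4.
By the law of total expectation,
E[X] = (1/2)·(7) + (1/2)·(17/4) = 45/8.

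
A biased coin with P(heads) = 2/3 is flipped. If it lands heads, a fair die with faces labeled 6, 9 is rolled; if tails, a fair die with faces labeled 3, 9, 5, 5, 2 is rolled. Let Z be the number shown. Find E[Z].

E[Z | heads] = (6+9)/2 = 15/2.
E[Z | tails] = (3+9+5+5+2)/5 = 24/5.
By the law of total expectation,
E[Z] = (2/3)·(15/2) + (1/3)·(24/5) = 33/5.

33/5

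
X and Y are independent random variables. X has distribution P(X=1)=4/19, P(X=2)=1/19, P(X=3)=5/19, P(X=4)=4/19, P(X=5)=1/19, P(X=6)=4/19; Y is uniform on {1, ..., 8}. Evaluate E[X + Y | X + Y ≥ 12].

229/18

P(X + Y ≥ 12) = 9/76.
Summing (X+Y)·P(x,y) over outcomes with X + Y ≥ 12 gives 229/152.
E[X + Y | X + Y ≥ 12] = (229/152) / (9/76) = 229/18.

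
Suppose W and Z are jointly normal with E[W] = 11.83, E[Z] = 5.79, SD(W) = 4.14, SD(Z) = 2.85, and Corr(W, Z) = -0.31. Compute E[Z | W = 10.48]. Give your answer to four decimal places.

For a bivariate normal, E[Z | W=x] = μ_Z + ρ·(σ_Z/σ_W)·(x − μ_W).
E[Z | W=10.48] = 5.79 + (-0.31)·(2.85/4.14)·(10.48 − (11.83)) = 5.79 + (-0.21341)·(-1.35) = 6.0781.

6.0781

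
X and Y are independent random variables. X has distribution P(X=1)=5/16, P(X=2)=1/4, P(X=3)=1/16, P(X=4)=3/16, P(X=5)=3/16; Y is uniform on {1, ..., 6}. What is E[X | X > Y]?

110/27

P(X > Y) = 9/32.
Summing X·P(x,y) over outcomes with X > Y gives 55/48.
E[X | X > Y] = (55/48) / (9/32) = 110/27.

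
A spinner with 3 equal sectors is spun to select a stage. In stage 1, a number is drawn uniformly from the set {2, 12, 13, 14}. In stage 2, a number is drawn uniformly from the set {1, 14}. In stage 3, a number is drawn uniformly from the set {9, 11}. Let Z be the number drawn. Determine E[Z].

E[Z | stage 1] = (2+12+13+14)/4 = 41/4.
E[Z | stage 2] = (1+14)/2 = 15/2.
E[Z | stage 3] = (9+11)/2 = 10.
E[Z] = (1/3)·(41/4) + (1/3)·(15/2) + (1/3)·(10) = 37/4.

37/4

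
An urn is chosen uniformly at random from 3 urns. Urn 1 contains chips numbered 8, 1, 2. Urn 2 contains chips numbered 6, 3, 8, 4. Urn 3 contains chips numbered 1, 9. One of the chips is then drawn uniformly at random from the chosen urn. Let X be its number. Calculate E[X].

167/36

E[X | urn 1] = (8+1+2)/3 = 11/3.
E[X | urn 2] = (6+3+8+4)/4 = 21/4.
E[X | urn 3] = (1+9)/2 = 5.
By the law of total expectation,
E[X] = (1/3)·(11/3) + (1/3)·(21/4) + (1/3)·(5) = 167/36.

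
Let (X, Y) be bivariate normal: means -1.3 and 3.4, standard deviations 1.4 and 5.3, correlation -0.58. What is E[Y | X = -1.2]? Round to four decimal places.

3.1804

E[Y | X=x] = μ_Y + ρ(σ_Y/σ_X)(x − μ_X) for jointly normal variables.
E[Y | X=-1.2] = 3.4 + (-0.58)·(5.3/1.4)·(-1.2 − (-1.3)) = 3.4 + (-2.1957)·(0.1) = 3.1804.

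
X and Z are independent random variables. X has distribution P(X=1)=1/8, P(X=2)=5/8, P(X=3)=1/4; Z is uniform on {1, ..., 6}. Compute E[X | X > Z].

P(X > Z) = 3/16.
Summing X·P(x,y) over outcomes with X > Z gives 11/24.
E[X | X > Z] = (11/24) / (3/16) = 22/9.

22/9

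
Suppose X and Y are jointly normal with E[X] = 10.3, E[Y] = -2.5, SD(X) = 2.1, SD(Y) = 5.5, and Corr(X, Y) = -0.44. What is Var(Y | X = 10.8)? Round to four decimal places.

24.3936

Var(Y | X=x) = (1 − ρ²)·σ_Y².
Var(Y | X=10.8) = (5.5)²·(1 − (-0.44)²) = 30.25·0.8064 = 24.3936.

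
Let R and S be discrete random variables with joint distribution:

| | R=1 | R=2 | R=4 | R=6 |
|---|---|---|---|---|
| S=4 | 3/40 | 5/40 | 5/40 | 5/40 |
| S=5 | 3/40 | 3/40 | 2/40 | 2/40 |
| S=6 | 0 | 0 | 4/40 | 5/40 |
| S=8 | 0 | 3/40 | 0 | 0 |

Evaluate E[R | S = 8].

2

P(S = 8) = 3/40.
Σ R·P over the event = 2·(3/40) = 3/20.
E[R | S = 8] = (3/20) / (3/40) = 2.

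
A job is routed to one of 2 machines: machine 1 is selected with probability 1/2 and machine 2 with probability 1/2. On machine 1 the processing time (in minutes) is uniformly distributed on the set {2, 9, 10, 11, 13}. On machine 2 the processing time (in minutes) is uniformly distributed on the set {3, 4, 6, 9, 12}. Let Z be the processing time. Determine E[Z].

79/10

E[Z | machine 1] = (2+9+10+11+13)/5 = 9.
E[Z | machine 2] = (3+4+6+9+12)/5 = 34/5.
E[Z] = (1/2)·(9) + (1/2)·(34/5) = 79/10.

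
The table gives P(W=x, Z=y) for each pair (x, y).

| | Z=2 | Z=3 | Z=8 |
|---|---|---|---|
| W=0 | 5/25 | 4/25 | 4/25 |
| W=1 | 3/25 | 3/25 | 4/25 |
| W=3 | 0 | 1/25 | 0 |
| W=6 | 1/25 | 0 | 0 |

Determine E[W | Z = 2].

1

P(Z = 2) = 9/25.
Summing W·P(W=x,Z=y) over the conditioning event gives 9/25.
E[W | Z = 2] = (9/25) / (9/25) = 1.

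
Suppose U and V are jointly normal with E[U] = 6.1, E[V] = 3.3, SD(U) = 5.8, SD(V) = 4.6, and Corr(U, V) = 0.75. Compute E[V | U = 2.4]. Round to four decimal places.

1.0991

For a bivariate normal, E[V | U=x] = μ_V + ρ·(σ_V/σ_U)·(x − μ_U).
E[V | U=2.4] = 3.3 + (0.75)·(4.6/5.8)·(2.4 − (6.1)) = 3.3 + (0.59483)·(-3.7) = 1.0991.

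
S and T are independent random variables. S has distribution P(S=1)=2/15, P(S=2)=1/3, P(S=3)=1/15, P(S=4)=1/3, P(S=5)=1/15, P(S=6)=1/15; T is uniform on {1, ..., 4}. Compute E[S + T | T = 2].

76/15

P(T = 2) = 1/4.
Summing (S+T)·P(x,y) over outcomes with T = 2 gives 19/15.
E[S + T | T = 2] = (19/15) / (1/4) = 76/15.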